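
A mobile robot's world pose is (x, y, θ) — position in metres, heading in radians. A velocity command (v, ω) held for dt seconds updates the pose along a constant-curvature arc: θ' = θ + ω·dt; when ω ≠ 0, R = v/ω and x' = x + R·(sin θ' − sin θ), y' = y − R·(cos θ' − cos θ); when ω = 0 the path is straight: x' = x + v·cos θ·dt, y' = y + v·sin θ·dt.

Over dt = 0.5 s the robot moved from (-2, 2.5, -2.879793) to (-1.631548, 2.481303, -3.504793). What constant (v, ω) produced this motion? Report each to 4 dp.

Δθ = -3.504793 − -2.879793 = -0.625000
ω = Δθ/dt = -0.625000/0.5 = -1.2500
R = Δx/(sin θ' − sin θ) = 0.6000
v = R·ω = 0.6000·-1.2500 = -0.7500

v = -0.7500, ω = -1.2500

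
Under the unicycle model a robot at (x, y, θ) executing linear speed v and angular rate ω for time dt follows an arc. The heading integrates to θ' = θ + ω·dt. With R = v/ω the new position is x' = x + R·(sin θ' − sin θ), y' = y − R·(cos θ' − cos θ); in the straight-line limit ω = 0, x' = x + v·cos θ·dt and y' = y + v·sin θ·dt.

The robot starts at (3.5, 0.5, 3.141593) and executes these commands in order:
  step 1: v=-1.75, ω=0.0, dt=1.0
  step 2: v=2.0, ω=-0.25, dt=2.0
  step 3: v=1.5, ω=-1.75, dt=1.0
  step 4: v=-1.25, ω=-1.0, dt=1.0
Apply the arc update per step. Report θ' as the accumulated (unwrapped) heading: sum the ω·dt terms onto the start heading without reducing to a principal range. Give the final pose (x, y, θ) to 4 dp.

(0.0508, 2.3125, -0.1084)

step 1: θ'=3.1416 (straight) → pose (5.2500, 0.5000, 3.1416)
step 2: θ'=2.6416 (R=-8.0000) → pose (1.4146, 1.4793, 2.6416)
step 3: θ'=0.8916 (R=-0.8571) → pose (1.1586, 2.7700, 0.8916)
step 4: θ'=-0.1084 (R=1.2500) → pose (0.0508, 2.3125, -0.1084)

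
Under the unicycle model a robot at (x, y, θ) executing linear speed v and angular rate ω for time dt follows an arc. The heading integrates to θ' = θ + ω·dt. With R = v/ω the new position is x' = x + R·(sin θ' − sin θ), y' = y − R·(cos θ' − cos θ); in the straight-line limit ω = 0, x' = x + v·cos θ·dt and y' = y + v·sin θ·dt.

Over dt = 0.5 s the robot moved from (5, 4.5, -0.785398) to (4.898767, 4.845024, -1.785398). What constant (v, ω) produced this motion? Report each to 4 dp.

Δθ = -1.785398 − -0.785398 = -1.000000
ω = Δθ/dt = -1.000000/0.5 = -2.0000
R = −Δy/(cos θ' − cos θ) = 0.3750
v = R·ω = 0.3750·-2.0000 = -0.7500

v = -0.7500, ω = -2.0000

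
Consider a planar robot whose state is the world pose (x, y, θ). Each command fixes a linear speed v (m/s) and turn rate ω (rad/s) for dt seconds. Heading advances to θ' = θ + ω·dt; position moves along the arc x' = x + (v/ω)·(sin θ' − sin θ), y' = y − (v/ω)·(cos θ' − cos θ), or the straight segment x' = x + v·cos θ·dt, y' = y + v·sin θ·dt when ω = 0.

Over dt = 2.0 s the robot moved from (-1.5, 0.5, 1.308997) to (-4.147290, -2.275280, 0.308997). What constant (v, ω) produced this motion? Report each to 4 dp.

v = -2.0000, ω = -0.5000

Δθ = 0.308997 − 1.308997 = -1.000000
ω = Δθ/dt = -1.000000/2.0 = -0.5000
R = −Δy/(cos θ' − cos θ) = 4.0000
v = R·ω = 4.0000·-0.5000 = -2.0000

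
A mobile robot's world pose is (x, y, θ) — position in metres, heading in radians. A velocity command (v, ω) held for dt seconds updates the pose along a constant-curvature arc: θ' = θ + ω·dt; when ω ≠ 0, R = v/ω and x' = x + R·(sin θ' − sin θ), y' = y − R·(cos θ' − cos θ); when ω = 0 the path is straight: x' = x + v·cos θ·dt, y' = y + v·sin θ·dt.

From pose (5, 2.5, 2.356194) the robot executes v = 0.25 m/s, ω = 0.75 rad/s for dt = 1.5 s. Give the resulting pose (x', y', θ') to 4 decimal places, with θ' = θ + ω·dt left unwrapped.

(4.6533, 2.5786, 3.4812)

θ' = 2.3562 + 0.75·1.5 = 3.4812
R = v/ω = 0.25/0.75 = 0.3333
x' = 5 + 0.3333·(sin 3.4812 − sin 2.3562) = 4.6533
y' = 2.5 − 0.3333·(cos 3.4812 − cos 2.3562) = 2.5786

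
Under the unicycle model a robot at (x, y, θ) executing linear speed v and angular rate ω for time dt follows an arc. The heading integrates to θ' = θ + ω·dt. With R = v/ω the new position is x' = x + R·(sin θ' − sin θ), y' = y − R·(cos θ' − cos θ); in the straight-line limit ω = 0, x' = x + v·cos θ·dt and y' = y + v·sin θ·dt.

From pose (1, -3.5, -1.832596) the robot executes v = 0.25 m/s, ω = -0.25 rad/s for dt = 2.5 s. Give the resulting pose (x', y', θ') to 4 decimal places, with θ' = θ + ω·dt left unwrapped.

(0.6660, -4.0162, -2.4576)

θ' = -1.8326 + -0.25·2.5 = -2.4576
R = v/ω = 0.25/-0.25 = -1.0000
x' = 1 + -1.0000·(sin -2.4576 − sin -1.8326) = 0.6660
y' = -3.5 − -1.0000·(cos -2.4576 − cos -1.8326) = -4.0162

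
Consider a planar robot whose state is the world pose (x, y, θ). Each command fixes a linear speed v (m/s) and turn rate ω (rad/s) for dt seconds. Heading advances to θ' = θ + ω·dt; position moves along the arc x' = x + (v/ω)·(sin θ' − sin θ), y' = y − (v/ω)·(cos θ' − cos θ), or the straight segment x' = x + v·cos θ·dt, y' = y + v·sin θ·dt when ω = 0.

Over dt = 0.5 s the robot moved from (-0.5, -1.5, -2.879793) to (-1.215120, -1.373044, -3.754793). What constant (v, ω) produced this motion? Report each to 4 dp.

Δθ = -3.754793 − -2.879793 = -0.875000
ω = Δθ/dt = -0.875000/0.5 = -1.7500
R = Δx/(sin θ' − sin θ) = -0.8571
v = R·ω = -0.8571·-1.7500 = 1.5000

v = 1.5000, ω = -1.7500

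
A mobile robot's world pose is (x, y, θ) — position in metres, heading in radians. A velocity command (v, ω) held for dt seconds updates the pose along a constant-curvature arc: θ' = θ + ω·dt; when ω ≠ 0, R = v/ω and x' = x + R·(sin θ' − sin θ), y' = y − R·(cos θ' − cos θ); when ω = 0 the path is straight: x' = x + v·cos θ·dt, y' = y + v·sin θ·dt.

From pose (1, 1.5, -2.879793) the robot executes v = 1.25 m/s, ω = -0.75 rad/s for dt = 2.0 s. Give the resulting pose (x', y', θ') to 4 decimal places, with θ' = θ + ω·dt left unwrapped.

(-1.0067, 2.5657, -4.3798)

θ' = -2.8798 + -0.75·2.0 = -4.3798
R = v/ω = 1.25/-0.75 = -1.6667
x' = 1 + -1.6667·(sin -4.3798 − sin -2.8798) = -1.0067
y' = 1.5 − -1.6667·(cos -4.3798 − cos -2.8798) = 2.5657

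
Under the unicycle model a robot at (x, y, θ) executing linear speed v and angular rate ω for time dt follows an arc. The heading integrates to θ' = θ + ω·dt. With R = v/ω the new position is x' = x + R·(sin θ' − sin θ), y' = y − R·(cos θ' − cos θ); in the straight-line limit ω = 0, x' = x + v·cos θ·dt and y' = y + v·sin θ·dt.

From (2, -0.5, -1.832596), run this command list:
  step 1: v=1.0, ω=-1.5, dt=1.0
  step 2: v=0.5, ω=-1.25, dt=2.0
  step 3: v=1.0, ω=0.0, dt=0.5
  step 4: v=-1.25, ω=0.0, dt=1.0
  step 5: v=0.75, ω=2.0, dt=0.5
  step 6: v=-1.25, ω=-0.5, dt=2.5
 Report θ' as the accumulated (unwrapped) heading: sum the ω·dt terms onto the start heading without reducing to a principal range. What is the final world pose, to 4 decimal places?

step 1: θ'=-3.3326 (R=-0.6667) → pose (1.2295, -0.9820, -3.3326)
step 2: θ'=-5.8326 (R=-0.4000) → pose (1.1312, -0.2292, -5.8326)
step 3: θ'=-5.8326 (straight) → pose (1.5813, -0.0114, -5.8326)
step 4: θ'=-5.8326 (straight) → pose (0.4561, -0.5558, -5.8326)
step 5: θ'=-4.8326 (R=0.3750) → pose (0.6651, -0.2632, -4.8326)
step 6: θ'=-6.0826 (R=2.5000) → pose (-1.3188, -2.4133, -6.0826)

(-1.3188, -2.4133, -6.0826)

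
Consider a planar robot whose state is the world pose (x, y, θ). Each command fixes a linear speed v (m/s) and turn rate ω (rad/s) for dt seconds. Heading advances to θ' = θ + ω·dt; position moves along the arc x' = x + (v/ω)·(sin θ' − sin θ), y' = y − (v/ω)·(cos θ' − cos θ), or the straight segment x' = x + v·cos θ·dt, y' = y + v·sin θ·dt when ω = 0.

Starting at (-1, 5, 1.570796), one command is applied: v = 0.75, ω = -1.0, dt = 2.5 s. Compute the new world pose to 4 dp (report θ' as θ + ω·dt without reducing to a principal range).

(0.3509, 5.4489, -0.9292)

θ' = 1.5708 + -1.0·2.5 = -0.9292
R = v/ω = 0.75/-1.0 = -0.7500
x' = -1 + -0.7500·(sin -0.9292 − sin 1.5708) = 0.3509
y' = 5 − -0.7500·(cos -0.9292 − cos 1.5708) = 5.4489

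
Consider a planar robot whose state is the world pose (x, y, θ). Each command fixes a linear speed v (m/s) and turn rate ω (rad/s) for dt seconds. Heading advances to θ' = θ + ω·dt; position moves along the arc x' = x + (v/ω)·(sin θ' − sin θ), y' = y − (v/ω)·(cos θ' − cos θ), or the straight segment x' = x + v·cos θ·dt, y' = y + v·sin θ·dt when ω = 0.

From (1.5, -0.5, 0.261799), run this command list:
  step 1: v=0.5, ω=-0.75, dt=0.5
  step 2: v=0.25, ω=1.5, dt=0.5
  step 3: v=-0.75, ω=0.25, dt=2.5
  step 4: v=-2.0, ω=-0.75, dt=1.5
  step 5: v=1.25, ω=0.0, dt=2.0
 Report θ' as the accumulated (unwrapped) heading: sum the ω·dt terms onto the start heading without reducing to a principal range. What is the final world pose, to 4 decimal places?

step 1: θ'=-0.1132 (R=-0.6667) → pose (1.7479, -0.4816, -0.1132)
step 2: θ'=0.6368 (R=0.1667) → pose (1.8658, -0.4500, 0.6368)
step 3: θ'=1.2618 (R=-3.0000) → pose (0.7917, -1.9497, 1.2618)
step 4: θ'=0.1368 (R=2.6667) → pose (-1.3850, -3.7805, 0.1368)
step 5: θ'=0.1368 (straight) → pose (1.0917, -3.4395, 0.1368)

(1.0917, -3.4395, 0.1368)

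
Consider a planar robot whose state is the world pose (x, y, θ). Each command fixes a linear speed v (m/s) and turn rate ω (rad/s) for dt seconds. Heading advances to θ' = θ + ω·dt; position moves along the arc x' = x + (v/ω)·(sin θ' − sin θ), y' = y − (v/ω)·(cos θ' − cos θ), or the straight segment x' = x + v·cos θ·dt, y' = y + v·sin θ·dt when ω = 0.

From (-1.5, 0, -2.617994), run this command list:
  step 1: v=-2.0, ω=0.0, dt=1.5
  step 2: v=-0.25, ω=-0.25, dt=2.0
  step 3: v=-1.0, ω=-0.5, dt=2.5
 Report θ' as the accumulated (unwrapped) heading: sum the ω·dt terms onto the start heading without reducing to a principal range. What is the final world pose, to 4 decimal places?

step 1: θ'=-2.6180 (straight) → pose (1.0981, 1.5000, -2.6180)
step 2: θ'=-3.1180 (R=1.0000) → pose (1.5745, 1.6337, -3.1180)
step 3: θ'=-4.3680 (R=2.0000) → pose (3.5042, 0.3095, -4.3680)

(3.5042, 0.3095, -4.3680)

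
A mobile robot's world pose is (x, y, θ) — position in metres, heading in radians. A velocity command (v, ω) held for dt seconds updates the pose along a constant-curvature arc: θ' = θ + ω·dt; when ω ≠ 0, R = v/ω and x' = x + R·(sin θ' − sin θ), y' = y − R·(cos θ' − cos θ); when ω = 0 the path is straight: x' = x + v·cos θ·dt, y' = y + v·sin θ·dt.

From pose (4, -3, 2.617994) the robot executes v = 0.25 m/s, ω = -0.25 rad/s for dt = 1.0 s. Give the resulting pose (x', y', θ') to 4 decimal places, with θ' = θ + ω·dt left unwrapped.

(3.8013, -2.8494, 2.3680)

θ' = 2.6180 + -0.25·1.0 = 2.3680
R = v/ω = 0.25/-0.25 = -1.0000
x' = 4 + -1.0000·(sin 2.3680 − sin 2.6180) = 3.8013
y' = -3 − -1.0000·(cos 2.3680 − cos 2.6180) = -2.8494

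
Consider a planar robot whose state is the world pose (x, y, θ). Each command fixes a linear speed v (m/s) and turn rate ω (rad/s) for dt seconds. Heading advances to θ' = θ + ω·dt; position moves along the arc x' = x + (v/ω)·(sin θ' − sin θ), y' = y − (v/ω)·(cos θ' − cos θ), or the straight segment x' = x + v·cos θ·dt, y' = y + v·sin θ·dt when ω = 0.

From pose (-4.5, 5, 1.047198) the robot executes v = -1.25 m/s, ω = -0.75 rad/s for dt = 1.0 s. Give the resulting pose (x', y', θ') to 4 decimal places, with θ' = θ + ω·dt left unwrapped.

θ' = 1.0472 + -0.75·1.0 = 0.2972
R = v/ω = -1.25/-0.75 = 1.6667
x' = -4.5 + 1.6667·(sin 0.2972 − sin 1.0472) = -5.4553
y' = 5 − 1.6667·(cos 0.2972 − cos 1.0472) = 4.2397

(-5.4553, 4.2397, 0.2972)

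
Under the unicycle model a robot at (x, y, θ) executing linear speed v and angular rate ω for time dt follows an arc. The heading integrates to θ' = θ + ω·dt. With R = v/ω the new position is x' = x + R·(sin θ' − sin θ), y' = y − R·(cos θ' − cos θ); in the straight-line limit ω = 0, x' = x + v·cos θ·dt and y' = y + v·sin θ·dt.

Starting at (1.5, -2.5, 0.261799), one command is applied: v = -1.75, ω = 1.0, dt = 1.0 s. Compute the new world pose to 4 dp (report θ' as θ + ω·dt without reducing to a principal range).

θ' = 0.2618 + 1.0·1.0 = 1.2618
R = v/ω = -1.75/1.0 = -1.7500
x' = 1.5 + -1.7500·(sin 1.2618 − sin 0.2618) = 0.2858
y' = -2.5 − -1.7500·(cos 1.2618 − cos 0.2618) = -3.6582

(0.2858, -3.6582, 1.2618)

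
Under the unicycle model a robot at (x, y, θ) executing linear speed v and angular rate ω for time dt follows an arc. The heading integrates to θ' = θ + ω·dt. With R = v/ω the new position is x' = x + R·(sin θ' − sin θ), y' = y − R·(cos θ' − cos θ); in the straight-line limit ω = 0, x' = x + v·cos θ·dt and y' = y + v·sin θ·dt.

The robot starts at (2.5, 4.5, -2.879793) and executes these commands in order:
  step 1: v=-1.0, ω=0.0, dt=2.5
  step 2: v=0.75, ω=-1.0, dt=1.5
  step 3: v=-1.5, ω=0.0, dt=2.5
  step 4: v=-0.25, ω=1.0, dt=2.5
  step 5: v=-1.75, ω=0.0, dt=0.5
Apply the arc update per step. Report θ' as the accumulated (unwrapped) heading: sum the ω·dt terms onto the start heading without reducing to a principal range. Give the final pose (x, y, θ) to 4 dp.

step 1: θ'=-2.8798 (straight) → pose (4.9148, 5.1470, -2.8798)
step 2: θ'=-4.3798 (R=-0.7500) → pose (4.0118, 5.6266, -4.3798)
step 3: θ'=-4.3798 (straight) → pose (5.2362, 2.0821, -4.3798)
step 4: θ'=-1.8798 (R=-0.2500) → pose (5.7106, 2.0877, -1.8798)
step 5: θ'=-1.8798 (straight) → pose (5.9767, 2.9213, -1.8798)

(5.9767, 2.9213, -1.8798)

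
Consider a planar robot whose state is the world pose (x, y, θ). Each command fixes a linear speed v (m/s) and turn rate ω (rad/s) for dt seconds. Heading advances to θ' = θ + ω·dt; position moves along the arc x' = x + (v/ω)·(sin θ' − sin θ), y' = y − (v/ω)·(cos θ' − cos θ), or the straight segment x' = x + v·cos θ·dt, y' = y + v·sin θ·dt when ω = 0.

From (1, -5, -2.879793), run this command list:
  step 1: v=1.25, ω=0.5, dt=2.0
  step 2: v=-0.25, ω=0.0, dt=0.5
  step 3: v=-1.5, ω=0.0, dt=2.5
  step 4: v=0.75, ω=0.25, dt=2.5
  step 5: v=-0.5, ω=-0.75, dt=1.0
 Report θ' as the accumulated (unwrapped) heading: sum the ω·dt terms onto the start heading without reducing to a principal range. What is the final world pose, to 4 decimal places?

step 1: θ'=-1.8798 (R=2.5000) → pose (-0.7345, -6.6546, -1.8798)
step 2: θ'=-1.8798 (straight) → pose (-0.6965, -6.5355, -1.8798)
step 3: θ'=-1.8798 (straight) → pose (0.4438, -2.9631, -1.8798)
step 4: θ'=-1.2548 (R=3.0000) → pose (0.4503, -4.8077, -1.2548)
step 5: θ'=-2.0048 (R=0.6667) → pose (0.4791, -4.3202, -2.0048)

(0.4791, -4.3202, -2.0048)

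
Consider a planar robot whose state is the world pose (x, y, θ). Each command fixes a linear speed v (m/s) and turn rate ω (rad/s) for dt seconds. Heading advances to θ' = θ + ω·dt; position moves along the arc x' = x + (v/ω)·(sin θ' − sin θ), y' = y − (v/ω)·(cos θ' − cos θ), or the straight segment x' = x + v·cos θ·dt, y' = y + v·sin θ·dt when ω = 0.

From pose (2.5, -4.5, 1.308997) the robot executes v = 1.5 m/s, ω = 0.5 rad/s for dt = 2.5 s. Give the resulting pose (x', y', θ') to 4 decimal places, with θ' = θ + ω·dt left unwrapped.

(1.2528, -1.2184, 2.5590)

θ' = 1.3090 + 0.5·2.5 = 2.5590
R = v/ω = 1.5/0.5 = 3.0000
x' = 2.5 + 3.0000·(sin 2.5590 − sin 1.3090) = 1.2528
y' = -4.5 − 3.0000·(cos 2.5590 − cos 1.3090) = -1.2184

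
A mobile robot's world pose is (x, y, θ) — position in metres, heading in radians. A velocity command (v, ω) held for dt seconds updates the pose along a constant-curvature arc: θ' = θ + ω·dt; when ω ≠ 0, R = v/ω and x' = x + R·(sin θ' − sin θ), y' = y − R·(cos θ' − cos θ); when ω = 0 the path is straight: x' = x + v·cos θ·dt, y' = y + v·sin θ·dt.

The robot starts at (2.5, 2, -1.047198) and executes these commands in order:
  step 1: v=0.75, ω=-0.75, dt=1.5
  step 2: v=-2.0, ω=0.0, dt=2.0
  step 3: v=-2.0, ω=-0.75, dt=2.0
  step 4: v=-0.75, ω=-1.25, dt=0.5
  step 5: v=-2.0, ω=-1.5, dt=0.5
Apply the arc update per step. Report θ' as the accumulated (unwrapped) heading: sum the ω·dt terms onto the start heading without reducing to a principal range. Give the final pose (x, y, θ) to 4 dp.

(8.5546, 3.7722, -5.0472)

step 1: θ'=-2.1722 (R=-1.0000) → pose (2.4585, 0.9342, -2.1722)
step 2: θ'=-2.1722 (straight) → pose (4.7217, 4.2324, -2.1722)
step 3: θ'=-3.6722 (R=2.6667) → pose (8.2700, 5.0236, -3.6722)
step 4: θ'=-4.2972 (R=0.6000) → pose (8.5154, 4.7481, -4.2972)
step 5: θ'=-5.0472 (R=1.3333) → pose (8.5546, 3.7722, -5.0472)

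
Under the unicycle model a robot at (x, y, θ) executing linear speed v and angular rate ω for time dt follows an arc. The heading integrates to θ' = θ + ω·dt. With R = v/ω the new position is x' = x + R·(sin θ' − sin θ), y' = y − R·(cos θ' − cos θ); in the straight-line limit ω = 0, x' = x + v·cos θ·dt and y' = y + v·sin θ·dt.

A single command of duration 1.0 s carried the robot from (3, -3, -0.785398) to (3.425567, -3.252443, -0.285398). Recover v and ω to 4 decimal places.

Δθ = -0.285398 − -0.785398 = 0.500000
ω = Δθ/dt = 0.500000/1.0 = 0.5000
R = Δx/(sin θ' − sin θ) = 1.0000
v = R·ω = 1.0000·0.5000 = 0.5000

v = 0.5000, ω = 0.5000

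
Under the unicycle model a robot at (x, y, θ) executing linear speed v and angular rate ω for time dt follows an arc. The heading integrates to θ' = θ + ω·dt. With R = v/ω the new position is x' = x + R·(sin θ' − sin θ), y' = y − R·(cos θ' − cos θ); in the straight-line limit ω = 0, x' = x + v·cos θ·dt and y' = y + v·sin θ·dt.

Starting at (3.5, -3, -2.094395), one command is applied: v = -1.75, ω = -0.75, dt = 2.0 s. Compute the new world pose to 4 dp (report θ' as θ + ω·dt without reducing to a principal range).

(6.5415, -2.0685, -3.5944)

θ' = -2.0944 + -0.75·2.0 = -3.5944
R = v/ω = -1.75/-0.75 = 2.3333
x' = 3.5 + 2.3333·(sin -3.5944 − sin -2.0944) = 6.5415
y' = -3 − 2.3333·(cos -3.5944 − cos -2.0944) = -2.0685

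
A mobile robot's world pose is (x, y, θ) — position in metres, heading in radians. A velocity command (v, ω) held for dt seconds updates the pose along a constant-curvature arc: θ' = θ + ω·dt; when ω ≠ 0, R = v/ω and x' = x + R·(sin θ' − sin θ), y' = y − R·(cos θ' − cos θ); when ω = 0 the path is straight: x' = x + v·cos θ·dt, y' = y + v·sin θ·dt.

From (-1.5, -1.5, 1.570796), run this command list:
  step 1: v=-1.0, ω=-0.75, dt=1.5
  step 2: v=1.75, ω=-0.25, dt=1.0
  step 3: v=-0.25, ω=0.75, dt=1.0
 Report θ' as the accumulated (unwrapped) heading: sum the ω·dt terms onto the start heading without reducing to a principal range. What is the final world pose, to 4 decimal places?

(-0.8075, -2.2846, 0.9458)

step 1: θ'=0.4458 (R=1.3333) → pose (-2.2584, -2.7030, 0.4458)
step 2: θ'=0.1958 (R=-7.0000) → pose (-0.6020, -2.1526, 0.1958)
step 3: θ'=0.9458 (R=-0.3333) → pose (-0.8075, -2.2846, 0.9458)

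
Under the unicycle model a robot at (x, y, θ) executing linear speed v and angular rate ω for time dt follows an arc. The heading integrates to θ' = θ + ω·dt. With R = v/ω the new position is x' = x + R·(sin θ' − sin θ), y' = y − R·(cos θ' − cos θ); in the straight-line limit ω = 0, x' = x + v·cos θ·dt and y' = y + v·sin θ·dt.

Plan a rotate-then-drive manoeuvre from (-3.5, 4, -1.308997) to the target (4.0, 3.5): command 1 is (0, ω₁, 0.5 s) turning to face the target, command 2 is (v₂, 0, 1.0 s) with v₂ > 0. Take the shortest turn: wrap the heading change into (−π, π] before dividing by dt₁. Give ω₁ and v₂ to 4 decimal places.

ω₁ = 2.4849, v₂ = 7.5166

heading to target = atan2(3.5−4, 4−-3.5) = -0.0666
Δθ = wrap(-0.0666 − -1.3090) = 1.2424; ω₁ = Δθ/dt₁ = 2.4849
distance = √((4−-3.5)² + (3.5−4)²) = 7.5166; v₂ = distance/dt₂ = 7.5166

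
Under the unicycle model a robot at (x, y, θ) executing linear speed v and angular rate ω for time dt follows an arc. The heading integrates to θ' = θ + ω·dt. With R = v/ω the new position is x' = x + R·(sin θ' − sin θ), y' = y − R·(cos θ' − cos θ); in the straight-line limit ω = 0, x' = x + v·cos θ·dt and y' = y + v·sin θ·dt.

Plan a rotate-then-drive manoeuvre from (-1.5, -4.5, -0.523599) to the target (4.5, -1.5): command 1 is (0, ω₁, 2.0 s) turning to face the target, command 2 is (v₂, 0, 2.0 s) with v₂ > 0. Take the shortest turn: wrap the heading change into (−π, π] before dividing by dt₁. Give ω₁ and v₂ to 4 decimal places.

ω₁ = 0.4936, v₂ = 3.3541

heading to target = atan2(-1.5−-4.5, 4.5−-1.5) = 0.4636
Δθ = wrap(0.4636 − -0.5236) = 0.9872; ω₁ = Δθ/dt₁ = 0.4936
distance = √((4.5−-1.5)² + (-1.5−-4.5)²) = 6.7082; v₂ = distance/dt₂ = 3.3541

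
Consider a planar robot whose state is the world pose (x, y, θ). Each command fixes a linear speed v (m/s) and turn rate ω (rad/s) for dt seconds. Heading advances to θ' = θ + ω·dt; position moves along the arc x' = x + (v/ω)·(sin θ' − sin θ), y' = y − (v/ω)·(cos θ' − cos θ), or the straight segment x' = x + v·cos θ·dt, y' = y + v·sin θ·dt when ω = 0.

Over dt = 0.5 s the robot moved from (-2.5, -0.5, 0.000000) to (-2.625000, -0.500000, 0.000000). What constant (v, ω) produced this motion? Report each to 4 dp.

v = -0.2500, ω = 0.0000

Δθ = 0.000000 − 0.000000 = 0.000000
ω = Δθ/dt = 0.000000/0.5 = 0.0000
ω = 0 → v = (Δx·cos θ + Δy·sin θ)/dt = -0.2500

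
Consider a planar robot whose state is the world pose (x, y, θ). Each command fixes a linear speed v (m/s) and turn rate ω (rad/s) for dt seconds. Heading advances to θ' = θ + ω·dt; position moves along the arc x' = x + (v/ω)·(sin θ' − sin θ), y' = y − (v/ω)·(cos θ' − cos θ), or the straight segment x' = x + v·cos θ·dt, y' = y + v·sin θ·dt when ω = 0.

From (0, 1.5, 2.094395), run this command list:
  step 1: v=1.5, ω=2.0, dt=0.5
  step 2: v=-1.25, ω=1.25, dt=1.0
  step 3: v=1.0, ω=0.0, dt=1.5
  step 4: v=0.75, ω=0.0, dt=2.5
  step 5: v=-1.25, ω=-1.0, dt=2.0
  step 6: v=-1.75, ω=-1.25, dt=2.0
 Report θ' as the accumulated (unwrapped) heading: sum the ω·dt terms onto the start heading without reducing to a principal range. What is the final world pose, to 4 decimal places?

(-0.0060, -2.5733, -0.1556)

step 1: θ'=3.0944 (R=0.7500) → pose (-0.6141, 1.8742, 3.0944)
step 2: θ'=4.3444 (R=-1.0000) → pose (0.3661, 2.5133, 4.3444)
step 3: θ'=4.3444 (straight) → pose (-0.1735, 1.1137, 4.3444)
step 4: θ'=4.3444 (straight) → pose (-0.8480, -0.6357, 4.3444)
step 5: θ'=2.3444 (R=1.2500) → pose (1.2125, -0.2120, 2.3444)
step 6: θ'=-0.1556 (R=1.4000) → pose (-0.0060, -2.5733, -0.1556)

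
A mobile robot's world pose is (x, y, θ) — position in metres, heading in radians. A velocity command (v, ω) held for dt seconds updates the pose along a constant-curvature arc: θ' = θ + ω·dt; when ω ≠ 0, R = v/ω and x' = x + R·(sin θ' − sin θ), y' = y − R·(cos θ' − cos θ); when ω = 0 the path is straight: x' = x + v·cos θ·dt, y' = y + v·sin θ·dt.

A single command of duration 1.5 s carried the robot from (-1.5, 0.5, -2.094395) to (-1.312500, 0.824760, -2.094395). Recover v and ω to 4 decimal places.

v = -0.2500, ω = 0.0000

Δθ = -2.094395 − -2.094395 = 0.000000
ω = Δθ/dt = 0.000000/1.5 = 0.0000
ω = 0 → v = (Δx·cos θ + Δy·sin θ)/dt = -0.2500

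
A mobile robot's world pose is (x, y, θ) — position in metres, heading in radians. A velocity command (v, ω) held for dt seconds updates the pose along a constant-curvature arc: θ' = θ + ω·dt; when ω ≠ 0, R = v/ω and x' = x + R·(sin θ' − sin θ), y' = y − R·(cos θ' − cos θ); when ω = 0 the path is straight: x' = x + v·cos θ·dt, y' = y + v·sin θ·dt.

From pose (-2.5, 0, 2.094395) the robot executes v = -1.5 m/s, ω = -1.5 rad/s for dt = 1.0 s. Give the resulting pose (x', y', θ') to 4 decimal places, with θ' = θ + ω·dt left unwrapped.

(-2.8060, -1.3285, 0.5944)

θ' = 2.0944 + -1.5·1.0 = 0.5944
R = v/ω = -1.5/-1.5 = 1.0000
x' = -2.5 + 1.0000·(sin 0.5944 − sin 2.0944) = -2.8060
y' = 0 − 1.0000·(cos 0.5944 − cos 2.0944) = -1.3285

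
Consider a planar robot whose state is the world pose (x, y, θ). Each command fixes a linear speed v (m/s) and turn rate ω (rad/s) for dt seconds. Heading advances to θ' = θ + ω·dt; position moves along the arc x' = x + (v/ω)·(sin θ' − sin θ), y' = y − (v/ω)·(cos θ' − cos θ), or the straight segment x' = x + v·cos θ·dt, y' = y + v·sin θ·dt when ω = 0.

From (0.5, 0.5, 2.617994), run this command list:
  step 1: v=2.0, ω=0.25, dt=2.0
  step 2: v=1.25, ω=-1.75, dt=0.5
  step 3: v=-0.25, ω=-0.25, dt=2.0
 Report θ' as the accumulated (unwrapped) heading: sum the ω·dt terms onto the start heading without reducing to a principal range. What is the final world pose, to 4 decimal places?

(-3.6505, 1.3875, 1.7430)

step 1: θ'=3.1180 (R=8.0000) → pose (-3.3112, 1.5696, 3.1180)
step 2: θ'=2.2430 (R=-0.7143) → pose (-3.8533, 1.8389, 2.2430)
step 3: θ'=1.7430 (R=1.0000) → pose (-3.6505, 1.3875, 1.7430)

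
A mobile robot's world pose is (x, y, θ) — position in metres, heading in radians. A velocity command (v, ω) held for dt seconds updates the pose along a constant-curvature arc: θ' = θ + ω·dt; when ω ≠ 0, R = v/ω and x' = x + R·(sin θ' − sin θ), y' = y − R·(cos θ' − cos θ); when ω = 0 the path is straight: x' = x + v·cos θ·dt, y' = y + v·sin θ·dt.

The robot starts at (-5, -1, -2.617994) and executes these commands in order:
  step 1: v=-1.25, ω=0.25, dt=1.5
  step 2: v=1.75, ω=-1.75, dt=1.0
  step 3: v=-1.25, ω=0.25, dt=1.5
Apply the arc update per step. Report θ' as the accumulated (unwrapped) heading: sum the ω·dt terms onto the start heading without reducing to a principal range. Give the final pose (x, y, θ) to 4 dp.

(-3.6543, -0.9682, -3.6180)

step 1: θ'=-2.2430 (R=-5.0000) → pose (-3.5877, 0.2166, -2.2430)
step 2: θ'=-3.9930 (R=-1.0000) → pose (-5.1224, 0.1804, -3.9930)
step 3: θ'=-3.6180 (R=-5.0000) → pose (-3.6543, -0.9682, -3.6180)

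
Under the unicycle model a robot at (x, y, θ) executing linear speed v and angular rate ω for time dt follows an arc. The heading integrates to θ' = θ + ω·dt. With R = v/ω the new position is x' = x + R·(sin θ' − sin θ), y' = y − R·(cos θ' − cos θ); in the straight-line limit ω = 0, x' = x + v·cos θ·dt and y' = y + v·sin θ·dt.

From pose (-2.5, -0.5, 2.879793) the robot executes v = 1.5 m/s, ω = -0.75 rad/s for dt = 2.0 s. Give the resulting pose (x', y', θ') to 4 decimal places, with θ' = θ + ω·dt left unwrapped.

(-3.9460, 1.8115, 1.3798)

θ' = 2.8798 + -0.75·2.0 = 1.3798
R = v/ω = 1.5/-0.75 = -2.0000
x' = -2.5 + -2.0000·(sin 1.3798 − sin 2.8798) = -3.9460
y' = -0.5 − -2.0000·(cos 1.3798 − cos 2.8798) = 1.8115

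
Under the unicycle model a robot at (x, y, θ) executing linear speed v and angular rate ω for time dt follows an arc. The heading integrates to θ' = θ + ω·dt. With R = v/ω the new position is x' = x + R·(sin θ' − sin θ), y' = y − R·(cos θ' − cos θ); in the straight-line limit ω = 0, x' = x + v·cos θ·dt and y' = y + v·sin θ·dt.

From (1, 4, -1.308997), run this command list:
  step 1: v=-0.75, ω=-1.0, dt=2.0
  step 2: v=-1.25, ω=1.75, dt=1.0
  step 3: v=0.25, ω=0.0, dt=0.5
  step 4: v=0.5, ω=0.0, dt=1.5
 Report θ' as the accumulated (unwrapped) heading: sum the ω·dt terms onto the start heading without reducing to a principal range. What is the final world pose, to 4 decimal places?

step 1: θ'=-3.3090 (R=0.7500) → pose (1.8494, 4.9336, -3.3090)
step 2: θ'=-1.5590 (R=-0.7143) → pose (2.6827, 5.6464, -1.5590)
step 3: θ'=-1.5590 (straight) → pose (2.6841, 5.5214, -1.5590)
step 4: θ'=-1.5590 (straight) → pose (2.6930, 4.7714, -1.5590)

(2.6930, 4.7714, -1.5590)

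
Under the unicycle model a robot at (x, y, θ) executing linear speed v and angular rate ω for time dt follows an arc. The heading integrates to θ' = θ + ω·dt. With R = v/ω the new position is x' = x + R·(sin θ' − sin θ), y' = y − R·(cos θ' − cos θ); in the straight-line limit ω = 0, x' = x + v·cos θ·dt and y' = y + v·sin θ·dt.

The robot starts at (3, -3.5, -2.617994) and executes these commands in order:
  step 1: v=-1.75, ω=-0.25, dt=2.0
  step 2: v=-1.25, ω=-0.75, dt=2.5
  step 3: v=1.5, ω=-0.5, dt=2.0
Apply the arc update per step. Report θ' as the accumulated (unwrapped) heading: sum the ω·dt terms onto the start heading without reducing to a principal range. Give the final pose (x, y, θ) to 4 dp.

step 1: θ'=-3.1180 (R=7.0000) → pose (6.3348, -2.5641, -3.1180)
step 2: θ'=-4.9930 (R=1.6667) → pose (7.9756, -4.6919, -4.9930)
step 3: θ'=-5.9930 (R=-3.0000) → pose (9.9999, -2.6481, -5.9930)

(9.9999, -2.6481, -5.9930)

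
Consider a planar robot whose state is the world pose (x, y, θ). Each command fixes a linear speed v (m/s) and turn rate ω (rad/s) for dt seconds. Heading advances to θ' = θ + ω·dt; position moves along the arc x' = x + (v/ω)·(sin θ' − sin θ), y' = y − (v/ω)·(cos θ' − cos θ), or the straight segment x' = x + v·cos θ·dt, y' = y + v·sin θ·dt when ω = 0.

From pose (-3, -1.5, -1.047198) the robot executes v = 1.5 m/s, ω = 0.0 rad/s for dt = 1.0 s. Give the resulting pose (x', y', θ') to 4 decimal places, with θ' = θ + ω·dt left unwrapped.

(-2.2500, -2.7990, -1.0472)

θ' = -1.0472 + 0.0·1.0 = -1.0472
ω = 0 → straight: x' = -3 + 1.5·cos(-1.0472)·1.0 = -2.2500
y' = -1.5 + 1.5·sin(-1.0472)·1.0 = -2.7990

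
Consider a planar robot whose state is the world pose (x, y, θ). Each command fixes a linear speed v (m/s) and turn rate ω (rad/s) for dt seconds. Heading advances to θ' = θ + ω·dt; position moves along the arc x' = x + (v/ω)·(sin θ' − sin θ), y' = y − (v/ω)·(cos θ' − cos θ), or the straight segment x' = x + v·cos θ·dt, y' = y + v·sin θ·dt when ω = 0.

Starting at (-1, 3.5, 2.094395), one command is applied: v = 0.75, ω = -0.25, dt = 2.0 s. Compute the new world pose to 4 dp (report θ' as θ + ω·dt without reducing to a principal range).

θ' = 2.0944 + -0.25·2.0 = 1.5944
R = v/ω = 0.75/-0.25 = -3.0000
x' = -1 + -3.0000·(sin 1.5944 − sin 2.0944) = -1.4011
y' = 3.5 − -3.0000·(cos 1.5944 − cos 2.0944) = 4.9292

(-1.4011, 4.9292, 1.5944)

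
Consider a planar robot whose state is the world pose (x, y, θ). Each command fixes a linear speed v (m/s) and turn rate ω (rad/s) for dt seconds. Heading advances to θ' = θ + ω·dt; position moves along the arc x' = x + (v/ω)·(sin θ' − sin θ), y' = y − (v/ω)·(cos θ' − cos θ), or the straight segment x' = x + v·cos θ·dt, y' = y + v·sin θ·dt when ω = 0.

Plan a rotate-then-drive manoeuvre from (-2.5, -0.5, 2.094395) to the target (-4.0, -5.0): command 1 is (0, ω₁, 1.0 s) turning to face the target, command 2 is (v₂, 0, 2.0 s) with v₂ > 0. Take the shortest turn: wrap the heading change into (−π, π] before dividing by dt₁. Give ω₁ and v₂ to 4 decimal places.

heading to target = atan2(-5−-0.5, -4−-2.5) = -1.8925
Δθ = wrap(-1.8925 − 2.0944) = 2.2962; ω₁ = Δθ/dt₁ = 2.2962
distance = √((-4−-2.5)² + (-5−-0.5)²) = 4.7434; v₂ = distance/dt₂ = 2.3717

ω₁ = 2.2962, v₂ = 2.3717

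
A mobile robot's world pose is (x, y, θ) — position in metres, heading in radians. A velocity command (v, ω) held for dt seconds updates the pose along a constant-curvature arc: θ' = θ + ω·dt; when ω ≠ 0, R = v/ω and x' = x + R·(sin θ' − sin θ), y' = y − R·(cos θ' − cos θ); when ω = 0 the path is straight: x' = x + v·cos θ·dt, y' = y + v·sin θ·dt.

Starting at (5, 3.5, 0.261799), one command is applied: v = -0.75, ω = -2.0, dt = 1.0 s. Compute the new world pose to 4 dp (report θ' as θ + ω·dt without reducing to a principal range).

θ' = 0.2618 + -2.0·1.0 = -1.7382
R = v/ω = -0.75/-2.0 = 0.3750
x' = 5 + 0.3750·(sin -1.7382 − sin 0.2618) = 4.5332
y' = 3.5 − 0.3750·(cos -1.7382 − cos 0.2618) = 3.9247

(4.5332, 3.9247, -1.7382)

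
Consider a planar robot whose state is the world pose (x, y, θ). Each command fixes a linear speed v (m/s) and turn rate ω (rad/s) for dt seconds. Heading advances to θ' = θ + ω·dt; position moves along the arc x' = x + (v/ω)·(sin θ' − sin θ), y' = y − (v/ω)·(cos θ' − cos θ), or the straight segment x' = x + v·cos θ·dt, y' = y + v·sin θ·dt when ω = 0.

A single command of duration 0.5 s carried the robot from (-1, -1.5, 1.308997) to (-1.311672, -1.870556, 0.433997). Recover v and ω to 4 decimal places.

Δθ = 0.433997 − 1.308997 = -0.875000
ω = Δθ/dt = -0.875000/0.5 = -1.7500
R = −Δy/(cos θ' − cos θ) = 0.5714
v = R·ω = 0.5714·-1.7500 = -1.0000

v = -1.0000, ω = -1.7500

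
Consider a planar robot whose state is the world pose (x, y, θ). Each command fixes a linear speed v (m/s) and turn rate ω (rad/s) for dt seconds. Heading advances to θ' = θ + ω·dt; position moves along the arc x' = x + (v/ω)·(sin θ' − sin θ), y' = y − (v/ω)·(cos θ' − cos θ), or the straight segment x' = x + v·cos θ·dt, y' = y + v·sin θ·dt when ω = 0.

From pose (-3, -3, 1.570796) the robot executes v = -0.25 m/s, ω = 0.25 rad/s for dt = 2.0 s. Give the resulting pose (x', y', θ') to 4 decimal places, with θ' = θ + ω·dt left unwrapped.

θ' = 1.5708 + 0.25·2.0 = 2.0708
R = v/ω = -0.25/0.25 = -1.0000
x' = -3 + -1.0000·(sin 2.0708 − sin 1.5708) = -2.8776
y' = -3 − -1.0000·(cos 2.0708 − cos 1.5708) = -3.4794

(-2.8776, -3.4794, 2.0708)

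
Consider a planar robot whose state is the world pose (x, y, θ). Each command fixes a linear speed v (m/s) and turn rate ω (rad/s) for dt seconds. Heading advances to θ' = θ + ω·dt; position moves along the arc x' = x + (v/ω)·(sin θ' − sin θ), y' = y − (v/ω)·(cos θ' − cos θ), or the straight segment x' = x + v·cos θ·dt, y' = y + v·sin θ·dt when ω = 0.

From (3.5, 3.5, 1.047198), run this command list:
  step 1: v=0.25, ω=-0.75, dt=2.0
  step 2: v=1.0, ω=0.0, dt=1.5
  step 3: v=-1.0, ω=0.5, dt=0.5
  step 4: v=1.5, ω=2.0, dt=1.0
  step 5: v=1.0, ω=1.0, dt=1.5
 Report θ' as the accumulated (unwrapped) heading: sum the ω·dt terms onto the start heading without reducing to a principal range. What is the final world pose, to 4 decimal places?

step 1: θ'=-0.4528 (R=-0.3333) → pose (3.9345, 3.6331, -0.4528)
step 2: θ'=-0.4528 (straight) → pose (5.2833, 2.9768, -0.4528)
step 3: θ'=-0.2028 (R=-2.0000) → pose (4.8112, 3.1374, -0.2028)
step 4: θ'=1.7972 (R=0.7500) → pose (5.6931, 4.0404, 1.7972)
step 5: θ'=3.2972 (R=1.0000) → pose (4.5637, 4.8038, 3.2972)

(4.5637, 4.8038, 3.2972)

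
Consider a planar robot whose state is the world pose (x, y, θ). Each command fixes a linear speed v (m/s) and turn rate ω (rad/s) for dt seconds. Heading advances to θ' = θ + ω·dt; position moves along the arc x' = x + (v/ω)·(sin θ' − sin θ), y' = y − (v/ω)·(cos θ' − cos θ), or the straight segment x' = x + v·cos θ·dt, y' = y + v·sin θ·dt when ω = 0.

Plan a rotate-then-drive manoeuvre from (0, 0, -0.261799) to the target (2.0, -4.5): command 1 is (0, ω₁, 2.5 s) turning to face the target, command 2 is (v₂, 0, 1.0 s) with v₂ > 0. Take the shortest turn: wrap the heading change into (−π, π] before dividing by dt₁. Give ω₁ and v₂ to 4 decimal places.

heading to target = atan2(-4.5−0, 2−0) = -1.1526
Δθ = wrap(-1.1526 − -0.2618) = -0.8908; ω₁ = Δθ/dt₁ = -0.3563
distance = √((2−0)² + (-4.5−0)²) = 4.9244; v₂ = distance/dt₂ = 4.9244

ω₁ = -0.3563, v₂ = 4.9244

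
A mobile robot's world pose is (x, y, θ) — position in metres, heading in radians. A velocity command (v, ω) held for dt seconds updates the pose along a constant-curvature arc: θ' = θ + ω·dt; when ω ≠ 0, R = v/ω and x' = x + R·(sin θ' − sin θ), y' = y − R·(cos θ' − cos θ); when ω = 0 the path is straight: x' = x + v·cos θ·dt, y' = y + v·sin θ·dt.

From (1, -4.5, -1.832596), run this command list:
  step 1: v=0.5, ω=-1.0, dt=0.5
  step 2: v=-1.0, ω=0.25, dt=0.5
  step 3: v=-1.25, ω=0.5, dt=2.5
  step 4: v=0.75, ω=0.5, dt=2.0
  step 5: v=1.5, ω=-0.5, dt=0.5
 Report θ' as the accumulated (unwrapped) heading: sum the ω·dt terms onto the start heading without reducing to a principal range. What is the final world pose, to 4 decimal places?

(3.2708, -2.1052, -0.2076)

step 1: θ'=-2.3326 (R=-0.5000) → pose (0.8788, -4.7157, -2.3326)
step 2: θ'=-2.2076 (R=-4.0000) → pose (1.2005, -4.3333, -2.2076)
step 3: θ'=-0.9576 (R=-2.5000) → pose (1.2350, -1.4080, -0.9576)
step 4: θ'=0.0424 (R=1.5000) → pose (2.5253, -2.0434, 0.0424)
step 5: θ'=-0.2076 (R=-3.0000) → pose (3.2708, -2.1052, -0.2076)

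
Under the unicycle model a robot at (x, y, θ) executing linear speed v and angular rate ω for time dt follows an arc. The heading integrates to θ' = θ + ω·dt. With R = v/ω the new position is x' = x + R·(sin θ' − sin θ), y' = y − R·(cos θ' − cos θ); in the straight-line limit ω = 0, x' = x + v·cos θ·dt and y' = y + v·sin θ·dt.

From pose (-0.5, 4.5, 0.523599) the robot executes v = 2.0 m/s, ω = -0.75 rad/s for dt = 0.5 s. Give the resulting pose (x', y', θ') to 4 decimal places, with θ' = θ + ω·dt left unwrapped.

θ' = 0.5236 + -0.75·0.5 = 0.1486
R = v/ω = 2.0/-0.75 = -2.6667
x' = -0.5 + -2.6667·(sin 0.1486 − sin 0.5236) = 0.4385
y' = 4.5 − -2.6667·(cos 0.1486 − cos 0.5236) = 4.8279

(0.4385, 4.8279, 0.1486)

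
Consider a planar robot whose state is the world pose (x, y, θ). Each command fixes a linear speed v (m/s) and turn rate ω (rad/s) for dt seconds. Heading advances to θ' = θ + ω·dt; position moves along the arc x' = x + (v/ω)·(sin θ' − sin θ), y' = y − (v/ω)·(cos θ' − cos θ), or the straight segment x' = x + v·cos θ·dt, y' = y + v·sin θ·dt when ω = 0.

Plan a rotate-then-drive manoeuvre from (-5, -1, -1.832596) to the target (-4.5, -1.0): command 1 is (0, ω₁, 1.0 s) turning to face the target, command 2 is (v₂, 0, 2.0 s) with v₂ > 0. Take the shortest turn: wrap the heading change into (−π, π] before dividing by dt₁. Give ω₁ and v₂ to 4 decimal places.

ω₁ = 1.8326, v₂ = 0.2500

heading to target = atan2(-1−-1, -4.5−-5) = 0.0000
Δθ = wrap(0.0000 − -1.8326) = 1.8326; ω₁ = Δθ/dt₁ = 1.8326
distance = √((-4.5−-5)² + (-1−-1)²) = 0.5000; v₂ = distance/dt₂ = 0.2500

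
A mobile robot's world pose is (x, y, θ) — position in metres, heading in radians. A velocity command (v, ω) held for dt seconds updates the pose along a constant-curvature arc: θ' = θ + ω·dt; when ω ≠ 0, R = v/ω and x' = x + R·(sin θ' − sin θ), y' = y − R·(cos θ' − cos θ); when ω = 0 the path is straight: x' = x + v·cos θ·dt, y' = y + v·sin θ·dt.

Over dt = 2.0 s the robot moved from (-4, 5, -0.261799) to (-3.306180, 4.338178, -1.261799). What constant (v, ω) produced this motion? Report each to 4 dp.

Δθ = -1.261799 − -0.261799 = -1.000000
ω = Δθ/dt = -1.000000/2.0 = -0.5000
R = Δx/(sin θ' − sin θ) = -1.0000
v = R·ω = -1.0000·-0.5000 = 0.5000

v = 0.5000, ω = -0.5000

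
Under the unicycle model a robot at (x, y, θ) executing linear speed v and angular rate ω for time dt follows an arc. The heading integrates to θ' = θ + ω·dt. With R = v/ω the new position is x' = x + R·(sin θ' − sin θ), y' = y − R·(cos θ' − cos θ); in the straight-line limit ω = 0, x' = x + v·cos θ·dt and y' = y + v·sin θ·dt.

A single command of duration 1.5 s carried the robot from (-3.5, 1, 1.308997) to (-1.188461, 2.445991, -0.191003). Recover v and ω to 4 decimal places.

Δθ = -0.191003 − 1.308997 = -1.500000
ω = Δθ/dt = -1.500000/1.5 = -1.0000
R = Δx/(sin θ' − sin θ) = -2.0000
v = R·ω = -2.0000·-1.0000 = 2.0000

v = 2.0000, ω = -1.0000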